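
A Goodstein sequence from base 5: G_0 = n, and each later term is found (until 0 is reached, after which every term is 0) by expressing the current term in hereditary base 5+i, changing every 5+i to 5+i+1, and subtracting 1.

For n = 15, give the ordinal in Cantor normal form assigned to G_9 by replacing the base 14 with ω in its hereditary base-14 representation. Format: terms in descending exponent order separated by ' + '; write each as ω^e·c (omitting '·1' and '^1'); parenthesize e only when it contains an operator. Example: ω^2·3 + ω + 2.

step 0: 15 = 3·5; sub 6 for 5: 3·6; = 18; G_1 = 18−1 = 17
step 1: 17 = 2·6 + 5; sub 7 for 6: 2·7 + 5; = 19; G_2 = 19−1 = 18
step 2: 18 = 2·7 + 4; sub 8 for 7: 2·8 + 4; = 20; G_3 = 20−1 = 19
step 3: 19 = 2·8 + 3; sub 9 for 8: 2·9 + 3; = 21; G_4 = 21−1 = 20
step 4: 20 = 2·9 + 2; sub 10 for 9: 2·10 + 2; = 22; G_5 = 22−1 = 21
step 5: 21 = 2·10 + 1; sub 11 for 10: 2·11 + 1; = 23; G_6 = 23−1 = 22
step 6: 22 = 2·11; sub 12 for 11: 2·12; = 24; G_7 = 24−1 = 23
step 7: 23 = 12 + 11; sub 13 for 12: 13 + 11; = 24; G_8 = 24−1 = 23
step 8: 23 = 13 + 10; sub 14 for 13: 14 + 10; = 24; G_9 = 24−1 = 23

ω + 9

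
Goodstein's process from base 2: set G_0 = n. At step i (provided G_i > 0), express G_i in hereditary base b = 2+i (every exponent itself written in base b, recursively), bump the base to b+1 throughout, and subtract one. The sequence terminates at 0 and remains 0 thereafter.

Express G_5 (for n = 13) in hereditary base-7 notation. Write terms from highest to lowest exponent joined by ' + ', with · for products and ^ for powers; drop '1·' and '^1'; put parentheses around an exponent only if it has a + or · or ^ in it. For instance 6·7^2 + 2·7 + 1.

7^(7 + 1) + 3·7^3 + 3·7^2 + 3·7

13 —HB2→ 2^(2 + 1) + 2^2 + 1 —bump→ 3^(3 + 1) + 3^3 + 1 = 109 —(−1)→ 108
108 —HB3→ 3^(3 + 1) + 3^3 —bump→ 4^(4 + 1) + 4^4 = 1280 —(−1)→ 1279
1279 —HB4→ 4^(4 + 1) + 3·4^3 + 3·4^2 + 3·4 + 3 —bump→ 5^(5 + 1) + 3·5^3 + 3·5^2 + 3·5 + 3 = 16093 —(−1)→ 16092
16092 —HB5→ 5^(5 + 1) + 3·5^3 + 3·5^2 + 3·5 + 2 —bump→ 6^(6 + 1) + 3·6^3 + 3·6^2 + 3·6 + 2 = 280712 —(−1)→ 280711
280711 —HB6→ 6^(6 + 1) + 3·6^3 + 3·6^2 + 3·6 + 1 —bump→ 7^(7 + 1) + 3·7^3 + 3·7^2 + 3·7 + 1 = 5765999 —(−1)→ 5765998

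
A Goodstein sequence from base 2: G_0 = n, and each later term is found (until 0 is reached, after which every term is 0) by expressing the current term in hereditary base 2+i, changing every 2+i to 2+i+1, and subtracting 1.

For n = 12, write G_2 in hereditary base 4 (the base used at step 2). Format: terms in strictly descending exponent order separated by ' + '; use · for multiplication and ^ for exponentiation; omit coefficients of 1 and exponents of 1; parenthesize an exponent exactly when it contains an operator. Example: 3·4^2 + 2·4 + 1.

4^(4 + 1) + 2·4^2 + 2·4 + 1

i=0: 12 = 2^(2 + 1) + 2^2 (b=2); 2→3: 3^(3 + 1) + 3^3 = 108; 108−1 = 107
i=1: 107 = 3^(3 + 1) + 2·3^2 + 2·3 + 2 (b=3); 3→4: 4^(4 + 1) + 2·4^2 + 2·4 + 2 = 1066; 1066−1 = 1065
i=2: 1065 = 4^(4 + 1) + 2·4^2 + 2·4 + 1 (b=4); 4→5: 5^(5 + 1) + 2·5^2 + 2·5 + 1 = 15686; 15686−1 = 15685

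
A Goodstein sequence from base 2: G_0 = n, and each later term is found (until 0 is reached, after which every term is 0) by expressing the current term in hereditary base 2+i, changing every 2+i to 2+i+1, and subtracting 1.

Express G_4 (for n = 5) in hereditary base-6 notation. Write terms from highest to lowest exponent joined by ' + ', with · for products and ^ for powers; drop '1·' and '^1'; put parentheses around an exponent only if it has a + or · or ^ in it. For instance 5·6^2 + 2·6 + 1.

(0) 5|_2 = 2^2 + 1 ↦ 3^3 + 1|_3 = 28 ⇒ 27
(1) 27|_3 = 3^3 ↦ 4^4|_4 = 256 ⇒ 255
(2) 255|_4 = 3·4^3 + 3·4^2 + 3·4 + 3 ↦ 3·5^3 + 3·5^2 + 3·5 + 3|_5 = 468 ⇒ 467
(3) 467|_5 = 3·5^3 + 3·5^2 + 3·5 + 2 ↦ 3·6^3 + 3·6^2 + 3·6 + 2|_6 = 776 ⇒ 775
(4) 775|_6 = 3·6^3 + 3·6^2 + 3·6 + 1 ↦ 3·7^3 + 3·7^2 + 3·7 + 1|_7 = 1198 ⇒ 1197

3·6^3 + 3·6^2 + 3·6 + 1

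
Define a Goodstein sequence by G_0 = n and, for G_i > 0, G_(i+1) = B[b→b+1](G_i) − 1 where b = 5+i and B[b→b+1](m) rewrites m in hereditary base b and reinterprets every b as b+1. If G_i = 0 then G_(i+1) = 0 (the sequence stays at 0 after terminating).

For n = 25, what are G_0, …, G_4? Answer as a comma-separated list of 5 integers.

25, 35, 39, 43, 47

i=0: 25 = 5^2 (b=5); 5→6: 6^2 = 36; 36−1 = 35
i=1: 35 = 5·6 + 5 (b=6); 6→7: 5·7 + 5 = 40; 40−1 = 39
i=2: 39 = 5·7 + 4 (b=7); 7→8: 5·8 + 4 = 44; 44−1 = 43
i=3: 43 = 5·8 + 3 (b=8); 8→9: 5·9 + 3 = 48; 48−1 = 47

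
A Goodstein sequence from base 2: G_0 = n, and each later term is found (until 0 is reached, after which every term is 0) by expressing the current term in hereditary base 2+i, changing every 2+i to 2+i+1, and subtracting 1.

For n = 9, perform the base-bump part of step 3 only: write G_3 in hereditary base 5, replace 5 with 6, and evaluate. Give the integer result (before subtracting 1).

140744

[0] 9 ≡ 2^(2 + 1) + 1 (base 2). Lift 3: 82. −1: 81.
[1] 81 ≡ 3^(3 + 1) (base 3). Lift 4: 1024. −1: 1023.
[2] 1023 ≡ 3·4^4 + 3·4^3 + 3·4^2 + 3·4 + 3 (base 4). Lift 5: 9843. −1: 9842.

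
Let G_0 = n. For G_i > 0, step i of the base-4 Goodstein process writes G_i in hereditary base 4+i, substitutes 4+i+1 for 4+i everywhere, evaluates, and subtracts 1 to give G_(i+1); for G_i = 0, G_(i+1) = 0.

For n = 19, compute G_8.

G_0=19  [base 4] 4^2 + 3  →[4↦5]→  5^2 + 3 = 28  −1 ⇒ G_1=27
G_1=27  [base 5] 5^2 + 2  →[5↦6]→  6^2 + 2 = 38  −1 ⇒ G_2=37
G_2=37  [base 6] 6^2 + 1  →[6↦7]→  7^2 + 1 = 50  −1 ⇒ G_3=49
G_3=49  [base 7] 7^2  →[7↦8]→  8^2 = 64  −1 ⇒ G_4=63
G_4=63  [base 8] 7·8 + 7  →[8↦9]→  7·9 + 7 = 70  −1 ⇒ G_5=69
G_5=69  [base 9] 7·9 + 6  →[9↦10]→  7·10 + 6 = 76  −1 ⇒ G_6=75
G_6=75  [base 10] 7·10 + 5  →[10↦11]→  7·11 + 5 = 82  −1 ⇒ G_7=81
G_7=81  [base 11] 7·11 + 4  →[11↦12]→  7·12 + 4 = 88  −1 ⇒ G_8=87

87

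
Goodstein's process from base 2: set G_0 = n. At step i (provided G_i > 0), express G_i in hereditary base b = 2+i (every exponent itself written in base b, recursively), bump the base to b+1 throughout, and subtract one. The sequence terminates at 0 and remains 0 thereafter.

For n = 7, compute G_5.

823543

[0] 7 ≡ 2^2 + 2 + 1 (base 2). Lift 3: 31. −1: 30.
[1] 30 ≡ 3^3 + 3 (base 3). Lift 4: 260. −1: 259.
[2] 259 ≡ 4^4 + 3 (base 4). Lift 5: 3128. −1: 3127.
[3] 3127 ≡ 5^5 + 2 (base 5). Lift 6: 46658. −1: 46657.
[4] 46657 ≡ 6^6 + 1 (base 6). Lift 7: 823544. −1: 823543.
[5] 823543 ≡ 7^7 (base 7). Lift 8: 16777216. −1: 16777215.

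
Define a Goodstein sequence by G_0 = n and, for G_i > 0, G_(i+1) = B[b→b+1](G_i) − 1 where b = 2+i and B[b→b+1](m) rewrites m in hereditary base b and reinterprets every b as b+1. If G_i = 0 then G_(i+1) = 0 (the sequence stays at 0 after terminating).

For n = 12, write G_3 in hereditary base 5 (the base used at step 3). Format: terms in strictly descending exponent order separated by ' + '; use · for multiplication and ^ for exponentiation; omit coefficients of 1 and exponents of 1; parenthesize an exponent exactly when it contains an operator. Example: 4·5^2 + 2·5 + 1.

step 0: 12 = 2^(2 + 1) + 2^2; sub 3 for 2: 3^(3 + 1) + 3^3; = 108; G_1 = 108−1 = 107
step 1: 107 = 3^(3 + 1) + 2·3^2 + 2·3 + 2; sub 4 for 3: 4^(4 + 1) + 2·4^2 + 2·4 + 2; = 1066; G_2 = 1066−1 = 1065
step 2: 1065 = 4^(4 + 1) + 2·4^2 + 2·4 + 1; sub 5 for 4: 5^(5 + 1) + 2·5^2 + 2·5 + 1; = 15686; G_3 = 15686−1 = 15685

5^(5 + 1) + 2·5^2 + 2·5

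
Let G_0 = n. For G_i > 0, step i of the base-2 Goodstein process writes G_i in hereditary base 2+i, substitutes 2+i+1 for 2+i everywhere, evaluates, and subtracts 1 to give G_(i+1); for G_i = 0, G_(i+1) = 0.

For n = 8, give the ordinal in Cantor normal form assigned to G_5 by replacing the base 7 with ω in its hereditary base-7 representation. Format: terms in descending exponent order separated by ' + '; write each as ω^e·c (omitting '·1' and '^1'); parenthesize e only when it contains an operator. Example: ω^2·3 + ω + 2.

ω^ω·2 + ω^2·2 + ω + 4

[0] 8 ≡ 2^(2 + 1) (base 2). Lift 3: 81. −1: 80.
[1] 80 ≡ 2·3^3 + 2·3^2 + 2·3 + 2 (base 3). Lift 4: 554. −1: 553.
[2] 553 ≡ 2·4^4 + 2·4^2 + 2·4 + 1 (base 4). Lift 5: 6311. −1: 6310.
[3] 6310 ≡ 2·5^5 + 2·5^2 + 2·5 (base 5). Lift 6: 93396. −1: 93395.
[4] 93395 ≡ 2·6^6 + 2·6^2 + 6 + 5 (base 6). Lift 7: 1647196. −1: 1647195.
[5] 1647195 ≡ 2·7^7 + 2·7^2 + 7 + 4 (base 7). Lift 8: 33554572. −1: 33554571.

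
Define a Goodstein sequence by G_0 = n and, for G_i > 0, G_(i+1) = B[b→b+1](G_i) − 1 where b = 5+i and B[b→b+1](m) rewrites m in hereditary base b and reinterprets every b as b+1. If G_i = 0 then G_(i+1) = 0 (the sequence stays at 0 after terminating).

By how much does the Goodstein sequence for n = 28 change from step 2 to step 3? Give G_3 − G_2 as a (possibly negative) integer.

G_0=28  [base 5] 5^2 + 3  →[5↦6]→  6^2 + 3 = 39  −1 ⇒ G_1=38
G_1=38  [base 6] 6^2 + 2  →[6↦7]→  7^2 + 2 = 51  −1 ⇒ G_2=50
G_2=50  [base 7] 7^2 + 1  →[7↦8]→  8^2 + 1 = 65  −1 ⇒ G_3=64

14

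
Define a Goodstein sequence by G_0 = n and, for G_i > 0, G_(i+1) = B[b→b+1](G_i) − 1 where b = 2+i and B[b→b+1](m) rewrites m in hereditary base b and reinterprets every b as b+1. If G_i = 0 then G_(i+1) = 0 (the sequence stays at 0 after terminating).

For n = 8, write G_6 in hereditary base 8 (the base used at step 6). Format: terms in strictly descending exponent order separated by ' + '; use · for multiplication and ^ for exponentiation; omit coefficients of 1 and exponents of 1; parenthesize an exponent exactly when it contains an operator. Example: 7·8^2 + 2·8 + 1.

2·8^8 + 2·8^2 + 8 + 3

8 —HB2→ 2^(2 + 1) —bump→ 3^(3 + 1) = 81 —(−1)→ 80
80 —HB3→ 2·3^3 + 2·3^2 + 2·3 + 2 —bump→ 2·4^4 + 2·4^2 + 2·4 + 2 = 554 —(−1)→ 553
553 —HB4→ 2·4^4 + 2·4^2 + 2·4 + 1 —bump→ 2·5^5 + 2·5^2 + 2·5 + 1 = 6311 —(−1)→ 6310
6310 —HB5→ 2·5^5 + 2·5^2 + 2·5 —bump→ 2·6^6 + 2·6^2 + 2·6 = 93396 —(−1)→ 93395
93395 —HB6→ 2·6^6 + 2·6^2 + 6 + 5 —bump→ 2·7^7 + 2·7^2 + 7 + 5 = 1647196 —(−1)→ 1647195
1647195 —HB7→ 2·7^7 + 2·7^2 + 7 + 4 —bump→ 2·8^8 + 2·8^2 + 8 + 4 = 33554572 —(−1)→ 33554571
33554571 —HB8→ 2·8^8 + 2·8^2 + 8 + 3 —bump→ 2·9^9 + 2·9^2 + 9 + 3 = 774841152 —(−1)→ 774841151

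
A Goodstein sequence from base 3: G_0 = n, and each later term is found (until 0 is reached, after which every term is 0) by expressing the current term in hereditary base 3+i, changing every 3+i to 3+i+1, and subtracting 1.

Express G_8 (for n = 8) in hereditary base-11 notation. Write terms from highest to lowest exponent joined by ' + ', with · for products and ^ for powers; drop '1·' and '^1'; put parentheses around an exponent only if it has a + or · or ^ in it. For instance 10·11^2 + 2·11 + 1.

(0) 8|_3 = 2·3 + 2 ↦ 2·4 + 2|_4 = 10 ⇒ 9
(1) 9|_4 = 2·4 + 1 ↦ 2·5 + 1|_5 = 11 ⇒ 10
(2) 10|_5 = 2·5 ↦ 2·6|_6 = 12 ⇒ 11
(3) 11|_6 = 6 + 5 ↦ 7 + 5|_7 = 12 ⇒ 11
(4) 11|_7 = 7 + 4 ↦ 8 + 4|_8 = 12 ⇒ 11
(5) 11|_8 = 8 + 3 ↦ 9 + 3|_9 = 12 ⇒ 11
(6) 11|_9 = 9 + 2 ↦ 10 + 2|_10 = 12 ⇒ 11
(7) 11|_10 = 10 + 1 ↦ 11 + 1|_11 = 12 ⇒ 11

11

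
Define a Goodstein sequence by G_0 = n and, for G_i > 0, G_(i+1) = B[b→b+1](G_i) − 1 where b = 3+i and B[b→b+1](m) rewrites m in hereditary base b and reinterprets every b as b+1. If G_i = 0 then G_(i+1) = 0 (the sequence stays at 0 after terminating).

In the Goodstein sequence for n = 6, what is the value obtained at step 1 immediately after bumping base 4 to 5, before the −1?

8

base 3: 6 = 2·3; at 4: 2·4 = 8; next = 7
base 4: 7 = 4 + 3; at 5: 5 + 3 = 8; next = 7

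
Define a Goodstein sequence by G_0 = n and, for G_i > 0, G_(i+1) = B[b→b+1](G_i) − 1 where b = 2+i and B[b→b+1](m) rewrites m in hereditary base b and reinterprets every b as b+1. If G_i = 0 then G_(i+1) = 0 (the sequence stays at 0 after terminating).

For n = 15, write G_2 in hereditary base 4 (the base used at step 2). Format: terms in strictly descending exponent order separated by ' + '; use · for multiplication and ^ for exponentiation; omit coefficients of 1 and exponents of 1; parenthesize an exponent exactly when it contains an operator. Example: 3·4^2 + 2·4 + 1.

4^(4 + 1) + 4^4 + 3

G_0 = 15. HB_2(15) = 2^(2 + 1) + 2^2 + 2 + 1. Bump = 112. G_1 = 111.
G_1 = 111. HB_3(111) = 3^(3 + 1) + 3^3 + 3. Bump = 1284. G_2 = 1283.
G_2 = 1283. HB_4(1283) = 4^(4 + 1) + 4^4 + 3. Bump = 18753. G_3 = 18752.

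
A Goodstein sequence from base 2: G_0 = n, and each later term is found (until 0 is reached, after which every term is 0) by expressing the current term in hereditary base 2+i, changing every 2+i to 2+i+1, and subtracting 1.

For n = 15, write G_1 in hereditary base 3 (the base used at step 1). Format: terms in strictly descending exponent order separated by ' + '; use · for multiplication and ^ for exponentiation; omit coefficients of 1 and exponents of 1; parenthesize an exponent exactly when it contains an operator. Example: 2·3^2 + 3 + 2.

3^(3 + 1) + 3^3 + 3

base 2: 15 = 2^(2 + 1) + 2^2 + 2 + 1; at 3: 3^(3 + 1) + 3^3 + 3 + 1 = 112; next = 111
base 3: 111 = 3^(3 + 1) + 3^3 + 3; at 4: 4^(4 + 1) + 4^4 + 4 = 1284; next = 1283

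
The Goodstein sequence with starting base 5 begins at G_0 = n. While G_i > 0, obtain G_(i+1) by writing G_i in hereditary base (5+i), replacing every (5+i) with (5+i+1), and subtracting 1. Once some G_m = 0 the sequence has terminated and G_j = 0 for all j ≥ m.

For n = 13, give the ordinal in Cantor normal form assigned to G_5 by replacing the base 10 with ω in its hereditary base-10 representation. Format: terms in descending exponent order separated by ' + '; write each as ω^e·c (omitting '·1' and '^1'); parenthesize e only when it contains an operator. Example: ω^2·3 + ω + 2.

G_0=13  [base 5] 2·5 + 3  →[5↦6]→  2·6 + 3 = 15  −1 ⇒ G_1=14
G_1=14  [base 6] 2·6 + 2  →[6↦7]→  2·7 + 2 = 16  −1 ⇒ G_2=15
G_2=15  [base 7] 2·7 + 1  →[7↦8]→  2·8 + 1 = 17  −1 ⇒ G_3=16
G_3=16  [base 8] 2·8  →[8↦9]→  2·9 = 18  −1 ⇒ G_4=17
G_4=17  [base 9] 9 + 8  →[9↦10]→  10 + 8 = 18  −1 ⇒ G_5=17
G_5=17  [base 10] 10 + 7  →[10↦11]→  11 + 7 = 18  −1 ⇒ G_6=17

ω + 7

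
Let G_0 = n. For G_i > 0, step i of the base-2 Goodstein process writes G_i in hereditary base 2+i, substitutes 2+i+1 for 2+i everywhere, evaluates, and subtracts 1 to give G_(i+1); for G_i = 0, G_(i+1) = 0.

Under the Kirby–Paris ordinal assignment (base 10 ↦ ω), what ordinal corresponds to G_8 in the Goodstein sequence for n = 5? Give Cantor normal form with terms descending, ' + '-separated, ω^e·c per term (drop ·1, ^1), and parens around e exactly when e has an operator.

ω^3·3 + ω^2·3 + ω·2 + 5

i=0: 5 = 2^2 + 1 (b=2); 2→3: 3^3 + 1 = 28; 28−1 = 27
i=1: 27 = 3^3 (b=3); 3→4: 4^4 = 256; 256−1 = 255
i=2: 255 = 3·4^3 + 3·4^2 + 3·4 + 3 (b=4); 4→5: 3·5^3 + 3·5^2 + 3·5 + 3 = 468; 468−1 = 467
i=3: 467 = 3·5^3 + 3·5^2 + 3·5 + 2 (b=5); 5→6: 3·6^3 + 3·6^2 + 3·6 + 2 = 776; 776−1 = 775
i=4: 775 = 3·6^3 + 3·6^2 + 3·6 + 1 (b=6); 6→7: 3·7^3 + 3·7^2 + 3·7 + 1 = 1198; 1198−1 = 1197
i=5: 1197 = 3·7^3 + 3·7^2 + 3·7 (b=7); 7→8: 3·8^3 + 3·8^2 + 3·8 = 1752; 1752−1 = 1751
i=6: 1751 = 3·8^3 + 3·8^2 + 2·8 + 7 (b=8); 8→9: 3·9^3 + 3·9^2 + 2·9 + 7 = 2455; 2455−1 = 2454
i=7: 2454 = 3·9^3 + 3·9^2 + 2·9 + 6 (b=9); 9→10: 3·10^3 + 3·10^2 + 2·10 + 6 = 3326; 3326−1 = 3325
i=8: 3325 = 3·10^3 + 3·10^2 + 2·10 + 5 (b=10); 10→11: 3·11^3 + 3·11^2 + 2·11 + 5 = 4383; 4383−1 = 4382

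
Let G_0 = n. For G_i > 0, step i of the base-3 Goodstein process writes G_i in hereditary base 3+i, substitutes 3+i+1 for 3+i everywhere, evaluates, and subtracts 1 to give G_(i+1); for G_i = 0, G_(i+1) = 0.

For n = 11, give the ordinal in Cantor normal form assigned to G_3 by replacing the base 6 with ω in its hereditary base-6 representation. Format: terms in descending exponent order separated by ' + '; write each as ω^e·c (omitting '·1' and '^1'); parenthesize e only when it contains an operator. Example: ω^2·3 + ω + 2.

ω·5 + 5

[0] 11 ≡ 3^2 + 2 (base 3). Lift 4: 18. −1: 17.
[1] 17 ≡ 4^2 + 1 (base 4). Lift 5: 26. −1: 25.
[2] 25 ≡ 5^2 (base 5). Lift 6: 36. −1: 35.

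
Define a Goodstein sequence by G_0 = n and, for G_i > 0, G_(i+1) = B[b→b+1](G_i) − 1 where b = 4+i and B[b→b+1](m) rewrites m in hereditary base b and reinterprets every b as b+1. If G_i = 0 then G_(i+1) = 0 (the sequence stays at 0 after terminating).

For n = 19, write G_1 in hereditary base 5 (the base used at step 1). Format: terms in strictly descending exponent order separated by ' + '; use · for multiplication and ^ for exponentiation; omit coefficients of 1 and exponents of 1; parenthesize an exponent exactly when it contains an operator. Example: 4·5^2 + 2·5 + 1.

19 —HB4→ 4^2 + 3 —bump→ 5^2 + 3 = 28 —(−1)→ 27
27 —HB5→ 5^2 + 2 —bump→ 6^2 + 2 = 38 —(−1)→ 37

5^2 + 2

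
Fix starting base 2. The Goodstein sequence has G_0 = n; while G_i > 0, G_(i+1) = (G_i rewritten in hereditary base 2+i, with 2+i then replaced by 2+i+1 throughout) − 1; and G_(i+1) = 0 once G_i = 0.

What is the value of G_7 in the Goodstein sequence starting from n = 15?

3524450280

15 —HB2→ 2^(2 + 1) + 2^2 + 2 + 1 —bump→ 3^(3 + 1) + 3^3 + 3 + 1 = 112 —(−1)→ 111
111 —HB3→ 3^(3 + 1) + 3^3 + 3 —bump→ 4^(4 + 1) + 4^4 + 4 = 1284 —(−1)→ 1283
1283 —HB4→ 4^(4 + 1) + 4^4 + 3 —bump→ 5^(5 + 1) + 5^5 + 3 = 18753 —(−1)→ 18752
18752 —HB5→ 5^(5 + 1) + 5^5 + 2 —bump→ 6^(6 + 1) + 6^6 + 2 = 326594 —(−1)→ 326593
326593 —HB6→ 6^(6 + 1) + 6^6 + 1 —bump→ 7^(7 + 1) + 7^7 + 1 = 6588345 —(−1)→ 6588344
6588344 —HB7→ 7^(7 + 1) + 7^7 —bump→ 8^(8 + 1) + 8^8 = 150994944 —(−1)→ 150994943
150994943 —HB8→ 8^(8 + 1) + 7·8^7 + 7·8^6 + 7·8^5 + 7·8^4 + 7·8^3 + 7·8^2 + 7·8 + 7 —bump→ 9^(9 + 1) + 7·9^7 + 7·9^6 + 7·9^5 + 7·9^4 + 7·9^3 + 7·9^2 + 7·9 + 7 = 3524450281 —(−1)→ 3524450280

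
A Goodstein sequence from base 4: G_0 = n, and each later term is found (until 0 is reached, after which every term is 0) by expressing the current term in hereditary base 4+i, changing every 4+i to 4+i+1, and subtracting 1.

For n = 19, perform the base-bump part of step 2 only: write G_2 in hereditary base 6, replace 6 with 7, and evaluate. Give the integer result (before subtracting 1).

50

G_0 = 19. HB_4(19) = 4^2 + 3. Bump = 28. G_1 = 27.
G_1 = 27. HB_5(27) = 5^2 + 2. Bump = 38. G_2 = 37.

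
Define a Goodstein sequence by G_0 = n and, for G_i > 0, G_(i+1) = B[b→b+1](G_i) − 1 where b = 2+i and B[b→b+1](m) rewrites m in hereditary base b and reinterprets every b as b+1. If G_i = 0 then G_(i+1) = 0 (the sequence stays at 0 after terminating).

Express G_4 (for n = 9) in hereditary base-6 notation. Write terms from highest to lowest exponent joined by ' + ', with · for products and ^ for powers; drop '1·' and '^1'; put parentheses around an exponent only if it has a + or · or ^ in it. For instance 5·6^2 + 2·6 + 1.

3·6^6 + 3·6^3 + 3·6^2 + 3·6 + 1

9 —HB2→ 2^(2 + 1) + 1 —bump→ 3^(3 + 1) + 1 = 82 —(−1)→ 81
81 —HB3→ 3^(3 + 1) —bump→ 4^(4 + 1) = 1024 —(−1)→ 1023
1023 —HB4→ 3·4^4 + 3·4^3 + 3·4^2 + 3·4 + 3 —bump→ 3·5^5 + 3·5^3 + 3·5^2 + 3·5 + 3 = 9843 —(−1)→ 9842
9842 —HB5→ 3·5^5 + 3·5^3 + 3·5^2 + 3·5 + 2 —bump→ 3·6^6 + 3·6^3 + 3·6^2 + 3·6 + 2 = 140744 —(−1)→ 140743
140743 —HB6→ 3·6^6 + 3·6^3 + 3·6^2 + 3·6 + 1 —bump→ 3·7^7 + 3·7^3 + 3·7^2 + 3·7 + 1 = 2471827 —(−1)→ 2471826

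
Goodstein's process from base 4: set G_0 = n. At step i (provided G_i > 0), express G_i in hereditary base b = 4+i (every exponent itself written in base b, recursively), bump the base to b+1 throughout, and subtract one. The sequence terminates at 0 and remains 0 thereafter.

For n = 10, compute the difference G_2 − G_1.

10 —HB4→ 2·4 + 2 —bump→ 2·5 + 2 = 12 —(−1)→ 11
11 —HB5→ 2·5 + 1 —bump→ 2·6 + 1 = 13 —(−1)→ 12

1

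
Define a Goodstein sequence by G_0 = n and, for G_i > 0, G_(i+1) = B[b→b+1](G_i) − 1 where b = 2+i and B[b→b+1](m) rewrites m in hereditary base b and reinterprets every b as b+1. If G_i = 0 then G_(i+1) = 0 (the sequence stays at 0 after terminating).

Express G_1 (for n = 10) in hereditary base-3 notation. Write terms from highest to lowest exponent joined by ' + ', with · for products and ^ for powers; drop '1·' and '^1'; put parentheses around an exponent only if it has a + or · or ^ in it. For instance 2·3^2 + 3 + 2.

3^(3 + 1) + 2

[0] 10 ≡ 2^(2 + 1) + 2 (base 2). Lift 3: 84. −1: 83.
[1] 83 ≡ 3^(3 + 1) + 2 (base 3). Lift 4: 1026. −1: 1025.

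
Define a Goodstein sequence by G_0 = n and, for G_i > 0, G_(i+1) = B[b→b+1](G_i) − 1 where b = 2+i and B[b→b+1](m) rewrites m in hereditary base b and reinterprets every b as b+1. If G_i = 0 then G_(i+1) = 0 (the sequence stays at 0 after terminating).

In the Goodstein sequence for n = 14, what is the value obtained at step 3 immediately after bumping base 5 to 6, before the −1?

326592

(0) 14|_2 = 2^(2 + 1) + 2^2 + 2 ↦ 3^(3 + 1) + 3^3 + 3|_3 = 111 ⇒ 110
(1) 110|_3 = 3^(3 + 1) + 3^3 + 2 ↦ 4^(4 + 1) + 4^4 + 2|_4 = 1282 ⇒ 1281
(2) 1281|_4 = 4^(4 + 1) + 4^4 + 1 ↦ 5^(5 + 1) + 5^5 + 1|_5 = 18751 ⇒ 18750
(3) 18750|_5 = 5^(5 + 1) + 5^5 ↦ 6^(6 + 1) + 6^6|_6 = 326592 ⇒ 326591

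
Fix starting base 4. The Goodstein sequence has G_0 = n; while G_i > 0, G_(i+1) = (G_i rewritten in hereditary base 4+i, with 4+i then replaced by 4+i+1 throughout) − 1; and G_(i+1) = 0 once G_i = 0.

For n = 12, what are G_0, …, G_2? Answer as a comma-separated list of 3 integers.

12, 14, 15

G_0=12  [base 4] 3·4  →[4↦5]→  3·5 = 15  −1 ⇒ G_1=14
G_1=14  [base 5] 2·5 + 4  →[5↦6]→  2·6 + 4 = 16  −1 ⇒ G_2=15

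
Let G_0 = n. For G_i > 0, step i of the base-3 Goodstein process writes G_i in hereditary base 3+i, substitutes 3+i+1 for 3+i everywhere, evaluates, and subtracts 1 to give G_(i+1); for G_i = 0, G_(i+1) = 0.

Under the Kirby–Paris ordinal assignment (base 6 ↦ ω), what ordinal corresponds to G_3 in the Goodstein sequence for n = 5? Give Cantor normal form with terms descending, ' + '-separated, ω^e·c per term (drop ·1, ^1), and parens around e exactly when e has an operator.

5

base 3: 5 = 3 + 2; at 4: 4 + 2 = 6; next = 5
base 4: 5 = 4 + 1; at 5: 5 + 1 = 6; next = 5
base 5: 5 = 5; at 6: 6 = 6; next = 5
base 6: 5 = 5; at 7: 5 = 5; next = 4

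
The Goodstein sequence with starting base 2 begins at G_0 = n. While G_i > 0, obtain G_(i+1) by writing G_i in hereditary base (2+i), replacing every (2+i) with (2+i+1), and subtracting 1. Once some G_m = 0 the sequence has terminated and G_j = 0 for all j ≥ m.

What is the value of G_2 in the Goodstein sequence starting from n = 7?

259

7 —HB2→ 2^2 + 2 + 1 —bump→ 3^3 + 3 + 1 = 31 —(−1)→ 30
30 —HB3→ 3^3 + 3 —bump→ 4^4 + 4 = 260 —(−1)→ 259
259 —HB4→ 4^4 + 3 —bump→ 5^5 + 3 = 3128 —(−1)→ 3127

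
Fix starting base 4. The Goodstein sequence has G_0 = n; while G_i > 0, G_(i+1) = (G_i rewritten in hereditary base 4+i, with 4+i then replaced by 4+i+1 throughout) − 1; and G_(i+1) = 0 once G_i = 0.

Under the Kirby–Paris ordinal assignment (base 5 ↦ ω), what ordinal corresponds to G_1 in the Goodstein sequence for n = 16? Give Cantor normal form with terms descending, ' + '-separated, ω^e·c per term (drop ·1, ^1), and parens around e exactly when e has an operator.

i=0: 16 = 4^2 (b=4); 4→5: 5^2 = 25; 25−1 = 24
i=1: 24 = 4·5 + 4 (b=5); 5→6: 4·6 + 4 = 28; 28−1 = 27

ω·4 + 4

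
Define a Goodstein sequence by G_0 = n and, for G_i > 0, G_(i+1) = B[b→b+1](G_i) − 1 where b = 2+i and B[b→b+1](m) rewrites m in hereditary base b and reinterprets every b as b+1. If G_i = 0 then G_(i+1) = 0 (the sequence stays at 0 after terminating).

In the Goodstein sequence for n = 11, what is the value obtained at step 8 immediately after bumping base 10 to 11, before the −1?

1997331745491

G_0=11  [base 2] 2^(2 + 1) + 2 + 1  →[2↦3]→  3^(3 + 1) + 3 + 1 = 85  −1 ⇒ G_1=84
G_1=84  [base 3] 3^(3 + 1) + 3  →[3↦4]→  4^(4 + 1) + 4 = 1028  −1 ⇒ G_2=1027
G_2=1027  [base 4] 4^(4 + 1) + 3  →[4↦5]→  5^(5 + 1) + 3 = 15628  −1 ⇒ G_3=15627
G_3=15627  [base 5] 5^(5 + 1) + 2  →[5↦6]→  6^(6 + 1) + 2 = 279938  −1 ⇒ G_4=279937
G_4=279937  [base 6] 6^(6 + 1) + 1  →[6↦7]→  7^(7 + 1) + 1 = 5764802  −1 ⇒ G_5=5764801
G_5=5764801  [base 7] 7^(7 + 1)  →[7↦8]→  8^(8 + 1) = 134217728  −1 ⇒ G_6=134217727
G_6=134217727  [base 8] 7·8^8 + 7·8^7 + 7·8^6 + 7·8^5 + 7·8^4 + 7·8^3 + 7·8^2 + 7·8 + 7  →[8↦9]→  7·9^9 + 7·9^7 + 7·9^6 + 7·9^5 + 7·9^4 + 7·9^3 + 7·9^2 + 7·9 + 7 = 2749609303  −1 ⇒ G_7=2749609302
G_7=2749609302  [base 9] 7·9^9 + 7·9^7 + 7·9^6 + 7·9^5 + 7·9^4 + 7·9^3 + 7·9^2 + 7·9 + 6  →[9↦10]→  7·10^10 + 7·10^7 + 7·10^6 + 7·10^5 + 7·10^4 + 7·10^3 + 7·10^2 + 7·10 + 6 = 70077777776  −1 ⇒ G_8=70077777775
G_8=70077777775  [base 10] 7·10^10 + 7·10^7 + 7·10^6 + 7·10^5 + 7·10^4 + 7·10^3 + 7·10^2 + 7·10 + 5  →[10↦11]→  7·11^11 + 7·11^7 + 7·11^6 + 7·11^5 + 7·11^4 + 7·11^3 + 7·11^2 + 7·11 + 5 = 1997331745491  −1 ⇒ G_9=1997331745490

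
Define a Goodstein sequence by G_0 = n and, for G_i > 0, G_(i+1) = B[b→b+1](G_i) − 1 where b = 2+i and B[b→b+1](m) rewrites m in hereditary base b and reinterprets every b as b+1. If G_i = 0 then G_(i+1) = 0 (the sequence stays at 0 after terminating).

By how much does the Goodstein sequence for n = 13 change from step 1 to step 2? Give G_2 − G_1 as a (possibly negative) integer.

[0] 13 ≡ 2^(2 + 1) + 2^2 + 1 (base 2). Lift 3: 109. −1: 108.
[1] 108 ≡ 3^(3 + 1) + 3^3 (base 3). Lift 4: 1280. −1: 1279.

1171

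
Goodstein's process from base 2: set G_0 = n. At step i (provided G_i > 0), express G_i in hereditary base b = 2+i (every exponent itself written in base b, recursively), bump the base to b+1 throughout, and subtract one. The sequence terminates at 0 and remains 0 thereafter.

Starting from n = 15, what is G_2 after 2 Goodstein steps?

G_0 = 15. HB_2(15) = 2^(2 + 1) + 2^2 + 2 + 1. Bump = 112. G_1 = 111.
G_1 = 111. HB_3(111) = 3^(3 + 1) + 3^3 + 3. Bump = 1284. G_2 = 1283.
G_2 = 1283. HB_4(1283) = 4^(4 + 1) + 4^4 + 3. Bump = 18753. G_3 = 18752.

1283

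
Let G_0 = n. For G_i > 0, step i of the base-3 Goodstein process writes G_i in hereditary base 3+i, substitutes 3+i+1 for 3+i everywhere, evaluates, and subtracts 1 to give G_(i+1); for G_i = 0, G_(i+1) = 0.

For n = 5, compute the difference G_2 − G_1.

5 —HB3→ 3 + 2 —bump→ 4 + 2 = 6 —(−1)→ 5
5 —HB4→ 4 + 1 —bump→ 5 + 1 = 6 —(−1)→ 5

0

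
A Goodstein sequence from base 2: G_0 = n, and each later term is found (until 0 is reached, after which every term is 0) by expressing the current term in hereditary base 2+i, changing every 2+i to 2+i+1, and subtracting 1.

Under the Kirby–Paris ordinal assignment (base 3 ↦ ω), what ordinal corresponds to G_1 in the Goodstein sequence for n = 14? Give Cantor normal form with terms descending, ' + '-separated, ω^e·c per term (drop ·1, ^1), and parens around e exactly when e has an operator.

ω^(ω + 1) + ω^ω + 2

(0) 14|_2 = 2^(2 + 1) + 2^2 + 2 ↦ 3^(3 + 1) + 3^3 + 3|_3 = 111 ⇒ 110
(1) 110|_3 = 3^(3 + 1) + 3^3 + 2 ↦ 4^(4 + 1) + 4^4 + 2|_4 = 1282 ⇒ 1281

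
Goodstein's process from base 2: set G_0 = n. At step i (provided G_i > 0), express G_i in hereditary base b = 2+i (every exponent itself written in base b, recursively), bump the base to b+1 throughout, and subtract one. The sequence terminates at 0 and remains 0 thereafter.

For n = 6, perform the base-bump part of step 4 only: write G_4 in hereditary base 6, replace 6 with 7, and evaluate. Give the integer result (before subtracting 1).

i=0: 6 = 2^2 + 2 (b=2); 2→3: 3^3 + 3 = 30; 30−1 = 29
i=1: 29 = 3^3 + 2 (b=3); 3→4: 4^4 + 2 = 258; 258−1 = 257
i=2: 257 = 4^4 + 1 (b=4); 4→5: 5^5 + 1 = 3126; 3126−1 = 3125
i=3: 3125 = 5^5 (b=5); 5→6: 6^6 = 46656; 46656−1 = 46655

98040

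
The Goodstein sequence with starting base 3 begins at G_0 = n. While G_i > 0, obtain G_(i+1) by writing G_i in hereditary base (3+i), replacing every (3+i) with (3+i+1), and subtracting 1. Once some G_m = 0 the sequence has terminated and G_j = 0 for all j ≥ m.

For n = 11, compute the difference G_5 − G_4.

4

G_0=11  [base 3] 3^2 + 2  →[3↦4]→  4^2 + 2 = 18  −1 ⇒ G_1=17
G_1=17  [base 4] 4^2 + 1  →[4↦5]→  5^2 + 1 = 26  −1 ⇒ G_2=25
G_2=25  [base 5] 5^2  →[5↦6]→  6^2 = 36  −1 ⇒ G_3=35
G_3=35  [base 6] 5·6 + 5  →[6↦7]→  5·7 + 5 = 40  −1 ⇒ G_4=39
G_4=39  [base 7] 5·7 + 4  →[7↦8]→  5·8 + 4 = 44  −1 ⇒ G_5=43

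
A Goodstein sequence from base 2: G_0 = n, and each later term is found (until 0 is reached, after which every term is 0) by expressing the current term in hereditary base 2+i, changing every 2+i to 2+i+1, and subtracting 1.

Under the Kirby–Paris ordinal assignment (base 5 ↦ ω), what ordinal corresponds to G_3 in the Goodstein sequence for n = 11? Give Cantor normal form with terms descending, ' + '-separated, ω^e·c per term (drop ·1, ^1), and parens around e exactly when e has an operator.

ω^(ω + 1) + 2

step 0: 11 = 2^(2 + 1) + 2 + 1; sub 3 for 2: 3^(3 + 1) + 3 + 1; = 85; G_1 = 85−1 = 84
step 1: 84 = 3^(3 + 1) + 3; sub 4 for 3: 4^(4 + 1) + 4; = 1028; G_2 = 1028−1 = 1027
step 2: 1027 = 4^(4 + 1) + 3; sub 5 for 4: 5^(5 + 1) + 3; = 15628; G_3 = 15628−1 = 15627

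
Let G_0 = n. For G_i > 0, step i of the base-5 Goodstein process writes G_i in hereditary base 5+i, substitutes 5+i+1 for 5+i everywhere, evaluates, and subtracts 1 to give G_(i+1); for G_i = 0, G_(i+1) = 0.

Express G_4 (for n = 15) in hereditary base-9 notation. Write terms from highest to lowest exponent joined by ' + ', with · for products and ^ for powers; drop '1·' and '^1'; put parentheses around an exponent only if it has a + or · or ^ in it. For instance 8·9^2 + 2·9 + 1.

15 —HB5→ 3·5 —bump→ 3·6 = 18 —(−1)→ 17
17 —HB6→ 2·6 + 5 —bump→ 2·7 + 5 = 19 —(−1)→ 18
18 —HB7→ 2·7 + 4 —bump→ 2·8 + 4 = 20 —(−1)→ 19
19 —HB8→ 2·8 + 3 —bump→ 2·9 + 3 = 21 —(−1)→ 20
20 —HB9→ 2·9 + 2 —bump→ 2·10 + 2 = 22 —(−1)→ 21

2·9 + 2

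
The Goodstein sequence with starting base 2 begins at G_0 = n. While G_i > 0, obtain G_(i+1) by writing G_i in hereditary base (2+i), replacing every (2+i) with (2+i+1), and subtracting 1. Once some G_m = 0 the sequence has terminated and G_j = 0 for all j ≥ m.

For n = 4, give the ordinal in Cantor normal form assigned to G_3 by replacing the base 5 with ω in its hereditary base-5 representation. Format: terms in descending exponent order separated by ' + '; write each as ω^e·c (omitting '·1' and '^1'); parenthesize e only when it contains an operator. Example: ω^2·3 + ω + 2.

ω^2·2 + ω·2

i=0: 4 = 2^2 (b=2); 2→3: 3^3 = 27; 27−1 = 26
i=1: 26 = 2·3^2 + 2·3 + 2 (b=3); 3→4: 2·4^2 + 2·4 + 2 = 42; 42−1 = 41
i=2: 41 = 2·4^2 + 2·4 + 1 (b=4); 4→5: 2·5^2 + 2·5 + 1 = 61; 61−1 = 60
i=3: 60 = 2·5^2 + 2·5 (b=5); 5→6: 2·6^2 + 2·6 = 84; 84−1 = 83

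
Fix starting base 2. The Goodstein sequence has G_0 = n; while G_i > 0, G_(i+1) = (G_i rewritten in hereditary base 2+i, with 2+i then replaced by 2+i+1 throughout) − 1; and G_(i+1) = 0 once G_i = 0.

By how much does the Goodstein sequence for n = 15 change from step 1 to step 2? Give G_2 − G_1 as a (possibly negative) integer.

G_0=15  [base 2] 2^(2 + 1) + 2^2 + 2 + 1  →[2↦3]→  3^(3 + 1) + 3^3 + 3 + 1 = 112  −1 ⇒ G_1=111
G_1=111  [base 3] 3^(3 + 1) + 3^3 + 3  →[3↦4]→  4^(4 + 1) + 4^4 + 4 = 1284  −1 ⇒ G_2=1283

1172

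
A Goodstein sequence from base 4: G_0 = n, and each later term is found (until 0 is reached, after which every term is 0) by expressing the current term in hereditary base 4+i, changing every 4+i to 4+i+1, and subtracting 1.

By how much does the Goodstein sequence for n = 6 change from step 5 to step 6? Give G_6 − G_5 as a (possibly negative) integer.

-1

G_0 = 6. HB_4(6) = 4 + 2. Bump = 7. G_1 = 6.
G_1 = 6. HB_5(6) = 5 + 1. Bump = 7. G_2 = 6.
G_2 = 6. HB_6(6) = 6. Bump = 7. G_3 = 6.
G_3 = 6. HB_7(6) = 6. Bump = 6. G_4 = 5.
G_4 = 5. HB_8(5) = 5. Bump = 5. G_5 = 4.
G_5 = 4. HB_9(4) = 4. Bump = 4. G_6 = 3.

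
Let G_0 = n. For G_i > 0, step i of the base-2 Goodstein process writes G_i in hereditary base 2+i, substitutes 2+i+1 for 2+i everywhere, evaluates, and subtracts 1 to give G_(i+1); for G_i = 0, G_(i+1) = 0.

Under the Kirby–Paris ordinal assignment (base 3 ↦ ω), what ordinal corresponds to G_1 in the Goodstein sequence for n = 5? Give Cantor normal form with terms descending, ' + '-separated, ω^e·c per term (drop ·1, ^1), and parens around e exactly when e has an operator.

ω^ω

G_0=5  [base 2] 2^2 + 1  →[2↦3]→  3^3 + 1 = 28  −1 ⇒ G_1=27
G_1=27  [base 3] 3^3  →[3↦4]→  4^4 = 256  −1 ⇒ G_2=255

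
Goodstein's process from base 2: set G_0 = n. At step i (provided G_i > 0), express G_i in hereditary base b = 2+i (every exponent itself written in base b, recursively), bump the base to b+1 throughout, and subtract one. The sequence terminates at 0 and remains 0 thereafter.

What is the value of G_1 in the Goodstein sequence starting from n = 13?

G_0=13  [base 2] 2^(2 + 1) + 2^2 + 1  →[2↦3]→  3^(3 + 1) + 3^3 + 1 = 109  −1 ⇒ G_1=108
G_1=108  [base 3] 3^(3 + 1) + 3^3  →[3↦4]→  4^(4 + 1) + 4^4 = 1280  −1 ⇒ G_2=1279

108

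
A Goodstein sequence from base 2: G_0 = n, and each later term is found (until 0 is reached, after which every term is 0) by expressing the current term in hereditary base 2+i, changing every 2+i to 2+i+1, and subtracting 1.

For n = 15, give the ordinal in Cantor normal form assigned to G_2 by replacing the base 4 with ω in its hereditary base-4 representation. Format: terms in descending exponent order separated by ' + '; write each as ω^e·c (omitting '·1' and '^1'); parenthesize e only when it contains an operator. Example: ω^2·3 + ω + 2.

base 2: 15 = 2^(2 + 1) + 2^2 + 2 + 1; at 3: 3^(3 + 1) + 3^3 + 3 + 1 = 112; next = 111
base 3: 111 = 3^(3 + 1) + 3^3 + 3; at 4: 4^(4 + 1) + 4^4 + 4 = 1284; next = 1283

ω^(ω + 1) + ω^ω + 3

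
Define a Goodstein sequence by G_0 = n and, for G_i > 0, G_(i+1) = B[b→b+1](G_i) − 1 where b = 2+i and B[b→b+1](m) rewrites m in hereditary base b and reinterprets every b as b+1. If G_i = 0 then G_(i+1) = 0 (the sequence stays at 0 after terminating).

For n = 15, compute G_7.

step 0: 15 = 2^(2 + 1) + 2^2 + 2 + 1; sub 3 for 2: 3^(3 + 1) + 3^3 + 3 + 1; = 112; G_1 = 112−1 = 111
step 1: 111 = 3^(3 + 1) + 3^3 + 3; sub 4 for 3: 4^(4 + 1) + 4^4 + 4; = 1284; G_2 = 1284−1 = 1283
step 2: 1283 = 4^(4 + 1) + 4^4 + 3; sub 5 for 4: 5^(5 + 1) + 5^5 + 3; = 18753; G_3 = 18753−1 = 18752
step 3: 18752 = 5^(5 + 1) + 5^5 + 2; sub 6 for 5: 6^(6 + 1) + 6^6 + 2; = 326594; G_4 = 326594−1 = 326593
step 4: 326593 = 6^(6 + 1) + 6^6 + 1; sub 7 for 6: 7^(7 + 1) + 7^7 + 1; = 6588345; G_5 = 6588345−1 = 6588344
step 5: 6588344 = 7^(7 + 1) + 7^7; sub 8 for 7: 8^(8 + 1) + 8^8; = 150994944; G_6 = 150994944−1 = 150994943
step 6: 150994943 = 8^(8 + 1) + 7·8^7 + 7·8^6 + 7·8^5 + 7·8^4 + 7·8^3 + 7·8^2 + 7·8 + 7; sub 9 for 8: 9^(9 + 1) + 7·9^7 + 7·9^6 + 7·9^5 + 7·9^4 + 7·9^3 + 7·9^2 + 7·9 + 7; = 3524450281; G_7 = 3524450281−1 = 3524450280
step 7: 3524450280 = 9^(9 + 1) + 7·9^7 + 7·9^6 + 7·9^5 + 7·9^4 + 7·9^3 + 7·9^2 + 7·9 + 6; sub 10 for 9: 10^(10 + 1) + 7·10^7 + 7·10^6 + 7·10^5 + 7·10^4 + 7·10^3 + 7·10^2 + 7·10 + 6; = 100077777776; G_8 = 100077777776−1 = 100077777775

3524450280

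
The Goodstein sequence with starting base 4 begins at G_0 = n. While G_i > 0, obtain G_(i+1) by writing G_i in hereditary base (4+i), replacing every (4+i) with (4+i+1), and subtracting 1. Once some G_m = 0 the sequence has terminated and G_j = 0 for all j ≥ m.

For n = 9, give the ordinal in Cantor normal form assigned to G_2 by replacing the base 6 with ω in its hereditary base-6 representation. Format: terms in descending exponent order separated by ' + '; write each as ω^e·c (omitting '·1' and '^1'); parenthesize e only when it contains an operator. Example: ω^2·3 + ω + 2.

ω + 5

G_0 = 9. HB_4(9) = 2·4 + 1. Bump = 11. G_1 = 10.
G_1 = 10. HB_5(10) = 2·5. Bump = 12. G_2 = 11.
G_2 = 11. HB_6(11) = 6 + 5. Bump = 12. G_3 = 11.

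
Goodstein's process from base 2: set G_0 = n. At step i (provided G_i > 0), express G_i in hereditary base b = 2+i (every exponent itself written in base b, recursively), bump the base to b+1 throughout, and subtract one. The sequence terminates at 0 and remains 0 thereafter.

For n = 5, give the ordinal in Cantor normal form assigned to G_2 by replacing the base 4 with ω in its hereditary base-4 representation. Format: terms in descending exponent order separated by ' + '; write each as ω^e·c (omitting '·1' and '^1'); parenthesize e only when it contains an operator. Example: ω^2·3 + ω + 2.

ω^3·3 + ω^2·3 + ω·3 + 3

i=0: 5 = 2^2 + 1 (b=2); 2→3: 3^3 + 1 = 28; 28−1 = 27
i=1: 27 = 3^3 (b=3); 3→4: 4^4 = 256; 256−1 = 255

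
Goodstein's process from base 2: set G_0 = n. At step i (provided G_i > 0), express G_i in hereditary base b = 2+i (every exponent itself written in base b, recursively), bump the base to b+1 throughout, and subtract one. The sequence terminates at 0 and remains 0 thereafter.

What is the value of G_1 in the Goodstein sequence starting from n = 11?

84

base 2: 11 = 2^(2 + 1) + 2 + 1; at 3: 3^(3 + 1) + 3 + 1 = 85; next = 84
base 3: 84 = 3^(3 + 1) + 3; at 4: 4^(4 + 1) + 4 = 1028; next = 1027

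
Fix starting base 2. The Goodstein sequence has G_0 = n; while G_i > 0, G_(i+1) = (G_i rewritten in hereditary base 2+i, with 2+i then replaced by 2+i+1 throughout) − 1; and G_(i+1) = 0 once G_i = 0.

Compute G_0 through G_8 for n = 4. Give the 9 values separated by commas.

G_0 = 4. HB_2(4) = 2^2. Bump = 27. G_1 = 26.
G_1 = 26. HB_3(26) = 2·3^2 + 2·3 + 2. Bump = 42. G_2 = 41.
G_2 = 41. HB_4(41) = 2·4^2 + 2·4 + 1. Bump = 61. G_3 = 60.
G_3 = 60. HB_5(60) = 2·5^2 + 2·5. Bump = 84. G_4 = 83.
G_4 = 83. HB_6(83) = 2·6^2 + 6 + 5. Bump = 110. G_5 = 109.
G_5 = 109. HB_7(109) = 2·7^2 + 7 + 4. Bump = 140. G_6 = 139.
G_6 = 139. HB_8(139) = 2·8^2 + 8 + 3. Bump = 174. G_7 = 173.
G_7 = 173. HB_9(173) = 2·9^2 + 9 + 2. Bump = 212. G_8 = 211.

4, 26, 41, 60, 83, 109, 139, 173, 211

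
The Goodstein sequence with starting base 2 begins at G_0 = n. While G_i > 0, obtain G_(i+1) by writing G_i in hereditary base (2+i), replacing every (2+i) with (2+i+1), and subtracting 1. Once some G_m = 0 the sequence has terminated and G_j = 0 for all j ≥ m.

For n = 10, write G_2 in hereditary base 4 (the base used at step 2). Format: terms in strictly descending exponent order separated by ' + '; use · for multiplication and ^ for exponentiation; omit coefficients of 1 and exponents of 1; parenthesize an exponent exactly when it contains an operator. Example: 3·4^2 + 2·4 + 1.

G_0=10  [base 2] 2^(2 + 1) + 2  →[2↦3]→  3^(3 + 1) + 3 = 84  −1 ⇒ G_1=83
G_1=83  [base 3] 3^(3 + 1) + 2  →[3↦4]→  4^(4 + 1) + 2 = 1026  −1 ⇒ G_2=1025
G_2=1025  [base 4] 4^(4 + 1) + 1  →[4↦5]→  5^(5 + 1) + 1 = 15626  −1 ⇒ G_3=15625

4^(4 + 1) + 1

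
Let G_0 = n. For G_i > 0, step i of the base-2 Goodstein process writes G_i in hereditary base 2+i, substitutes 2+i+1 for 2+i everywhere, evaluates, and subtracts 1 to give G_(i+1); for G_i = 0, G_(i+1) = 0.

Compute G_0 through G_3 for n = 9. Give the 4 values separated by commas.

[0] 9 ≡ 2^(2 + 1) + 1 (base 2). Lift 3: 82. −1: 81.
[1] 81 ≡ 3^(3 + 1) (base 3). Lift 4: 1024. −1: 1023.
[2] 1023 ≡ 3·4^4 + 3·4^3 + 3·4^2 + 3·4 + 3 (base 4). Lift 5: 9843. −1: 9842.

9, 81, 1023, 9842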